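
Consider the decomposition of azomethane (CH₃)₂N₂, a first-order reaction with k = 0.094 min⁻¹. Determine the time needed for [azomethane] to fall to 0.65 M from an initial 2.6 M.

14.75 min

Step 1: For first-order: t = ln([azomethane]₀/[azomethane])/k
Step 2: t = ln(2.6/0.65)/0.094
Step 3: t = ln(4)/0.094
Step 4: t = 1.386/0.094 = 14.75 min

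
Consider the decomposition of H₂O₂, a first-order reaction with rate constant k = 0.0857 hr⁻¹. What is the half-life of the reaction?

8.088 hr

Step 1: For a first-order reaction, t₁/₂ = ln(2)/k
Step 2: t₁/₂ = ln(2)/0.0857
Step 3: t₁/₂ = 0.6931/0.0857 = 8.088 hr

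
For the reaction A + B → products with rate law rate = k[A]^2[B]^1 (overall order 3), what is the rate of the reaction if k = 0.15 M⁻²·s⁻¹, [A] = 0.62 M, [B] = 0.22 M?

0.01269 M/s

Step 1: The rate law is rate = k[A]^2[B]^1, overall order = 2+1 = 3
Step 2: Substitute values: rate = 0.15 × (0.62)^2 × (0.22)^1
Step 3: rate = 0.15 × 0.3844 × 0.22 = 0.0126852 M/s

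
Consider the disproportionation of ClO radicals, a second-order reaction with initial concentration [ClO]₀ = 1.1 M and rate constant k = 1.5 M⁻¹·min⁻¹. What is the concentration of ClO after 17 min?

0.03787 M

Step 1: For a second-order reaction: 1/[ClO] = 1/[ClO]₀ + kt
Step 2: 1/[ClO] = 1/1.1 + 1.5 × 17
Step 3: 1/[ClO] = 0.9091 + 25.5 = 26.41
Step 4: [ClO] = 1/26.41 = 0.03787 M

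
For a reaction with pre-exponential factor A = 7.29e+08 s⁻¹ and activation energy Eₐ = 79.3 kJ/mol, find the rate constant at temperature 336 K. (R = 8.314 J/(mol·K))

3.42e-04 s⁻¹

Step 1: Use the Arrhenius equation: k = A × exp(-Eₐ/RT)
Step 2: Convert Eₐ to J/mol: 79.3 kJ/mol = 79300 J/mol
Step 3: Calculate the exponent: -Eₐ/(RT) = -79300/(8.314 × 336) = -28.38729
Step 4: k = 7.29e+08 × exp(-28.38729)
Step 5: k = 7.29e+08 × 4.69415e-13 = 3.4220e-04 s⁻¹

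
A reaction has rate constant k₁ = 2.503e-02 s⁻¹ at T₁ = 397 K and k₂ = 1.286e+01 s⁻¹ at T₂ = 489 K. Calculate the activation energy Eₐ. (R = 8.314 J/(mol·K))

109.5 kJ/mol

Step 1: Use the two-temperature Arrhenius form: ln(k₂/k₁) = -Eₐ/R × (1/T₂ - 1/T₁)
Step 2: ln(k₂/k₁) = ln(1.286e+01/2.503e-02) = ln(513.783) = 6.2418
Step 3: 1/T₂ - 1/T₁ = 1/489 - 1/397 = -4.739019e-04 K⁻¹
Step 4: Eₐ = -R × ln(k₂/k₁) / (1/T₂ - 1/T₁) = -8.314 × 6.2418 / -4.739019e-04
Step 5: Eₐ = 1.0950e+05 J/mol = 109.5 kJ/mol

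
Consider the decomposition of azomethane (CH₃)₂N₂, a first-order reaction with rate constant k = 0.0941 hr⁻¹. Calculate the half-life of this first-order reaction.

7.366 hr

Step 1: For a first-order reaction, t₁/₂ = ln(2)/k
Step 2: t₁/₂ = ln(2)/0.0941
Step 3: t₁/₂ = 0.6931/0.0941 = 7.366 hr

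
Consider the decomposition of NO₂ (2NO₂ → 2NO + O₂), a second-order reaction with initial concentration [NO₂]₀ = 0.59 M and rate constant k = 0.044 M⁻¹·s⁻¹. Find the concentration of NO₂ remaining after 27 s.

0.3469 M

Step 1: For a second-order reaction: 1/[NO₂] = 1/[NO₂]₀ + kt
Step 2: 1/[NO₂] = 1/0.59 + 0.044 × 27
Step 3: 1/[NO₂] = 1.695 + 1.188 = 2.883
Step 4: [NO₂] = 1/2.883 = 0.3469 M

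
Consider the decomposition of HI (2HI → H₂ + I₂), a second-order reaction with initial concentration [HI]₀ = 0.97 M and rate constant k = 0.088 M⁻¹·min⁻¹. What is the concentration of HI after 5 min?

0.6798 M

Step 1: For a second-order reaction: 1/[HI] = 1/[HI]₀ + kt
Step 2: 1/[HI] = 1/0.97 + 0.088 × 5
Step 3: 1/[HI] = 1.031 + 0.44 = 1.471
Step 4: [HI] = 1/1.471 = 0.6798 M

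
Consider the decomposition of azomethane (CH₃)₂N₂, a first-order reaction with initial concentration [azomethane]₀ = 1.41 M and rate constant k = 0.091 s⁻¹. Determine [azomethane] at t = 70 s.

0.002414 M

Step 1: For a first-order reaction: [azomethane] = [azomethane]₀ × e^(-kt)
Step 2: [azomethane] = 1.41 × e^(-0.091 × 70)
Step 3: [azomethane] = 1.41 × e^(-6.37)
Step 4: [azomethane] = 1.41 × 0.00171216 = 0.002414 M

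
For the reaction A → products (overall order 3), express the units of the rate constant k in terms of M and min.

M⁻²·min⁻¹

Step 1: For overall order n, rate = k × (concentration)^n.
Step 2: Rate has units M·min⁻¹; concentration term has units M^3.
Step 3: k = rate / (concentration)^n, so units of k = M^(1-3)·min⁻¹ = M⁻²·min⁻¹.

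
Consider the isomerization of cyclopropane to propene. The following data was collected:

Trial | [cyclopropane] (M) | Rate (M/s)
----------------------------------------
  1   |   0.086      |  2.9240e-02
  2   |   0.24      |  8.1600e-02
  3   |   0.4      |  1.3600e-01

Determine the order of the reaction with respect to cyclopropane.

first order (1)

Step 1: Compare trials to find order n where rate₂/rate₁ = ([cyclopropane]₂/[cyclopropane]₁)^n
Step 2: rate₂/rate₁ = 8.1600e-02/2.9240e-02 = 2.791
Step 3: [cyclopropane]₂/[cyclopropane]₁ = 0.24/0.086 = 2.791
Step 4: n = ln(2.791)/ln(2.791) = 1.00 ≈ 1
Step 5: The reaction is first order in cyclopropane.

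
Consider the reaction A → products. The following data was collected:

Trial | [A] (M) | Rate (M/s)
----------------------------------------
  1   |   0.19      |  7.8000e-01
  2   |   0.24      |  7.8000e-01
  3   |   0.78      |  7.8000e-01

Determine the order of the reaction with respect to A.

zeroth order (0)

Step 1: Compare trials - when concentration changes, rate stays constant.
Step 2: rate₂/rate₁ = 7.8000e-01/7.8000e-01 = 1
Step 3: [A]₂/[A]₁ = 0.24/0.19 = 1.263
Step 4: Since rate ratio ≈ (conc ratio)^0, the reaction is zeroth order.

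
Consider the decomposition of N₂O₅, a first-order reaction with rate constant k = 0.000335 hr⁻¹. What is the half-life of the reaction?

2069 hr

Step 1: For a first-order reaction, t₁/₂ = ln(2)/k
Step 2: t₁/₂ = ln(2)/0.000335
Step 3: t₁/₂ = 0.6931/0.000335 = 2069 hr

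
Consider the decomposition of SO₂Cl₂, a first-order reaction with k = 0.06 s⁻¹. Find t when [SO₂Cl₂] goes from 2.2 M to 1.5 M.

6.383 s

Step 1: For first-order: t = ln([SO₂Cl₂]₀/[SO₂Cl₂])/k
Step 2: t = ln(2.2/1.5)/0.06
Step 3: t = ln(1.467)/0.06
Step 4: t = 0.383/0.06 = 6.383 s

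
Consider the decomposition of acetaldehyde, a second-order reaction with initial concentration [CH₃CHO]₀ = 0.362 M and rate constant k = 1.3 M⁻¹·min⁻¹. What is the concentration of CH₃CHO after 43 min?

0.01705 M

Step 1: For a second-order reaction: 1/[CH₃CHO] = 1/[CH₃CHO]₀ + kt
Step 2: 1/[CH₃CHO] = 1/0.362 + 1.3 × 43
Step 3: 1/[CH₃CHO] = 2.762 + 55.9 = 58.66
Step 4: [CH₃CHO] = 1/58.66 = 0.01705 M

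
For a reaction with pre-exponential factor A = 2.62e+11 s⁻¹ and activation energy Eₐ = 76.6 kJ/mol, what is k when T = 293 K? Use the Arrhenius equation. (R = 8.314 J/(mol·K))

5.78e-03 s⁻¹

Step 1: Use the Arrhenius equation: k = A × exp(-Eₐ/RT)
Step 2: Convert Eₐ to J/mol: 76.6 kJ/mol = 76600 J/mol
Step 3: Calculate the exponent: -Eₐ/(RT) = -76600/(8.314 × 293) = -31.44497
Step 4: k = 2.62e+11 × exp(-31.44497)
Step 5: k = 2.62e+11 × 2.20609e-14 = 5.7800e-03 s⁻¹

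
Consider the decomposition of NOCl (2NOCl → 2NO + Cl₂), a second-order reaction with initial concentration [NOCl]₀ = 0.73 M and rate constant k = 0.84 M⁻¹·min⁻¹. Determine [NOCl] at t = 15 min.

0.07158 M

Step 1: For a second-order reaction: 1/[NOCl] = 1/[NOCl]₀ + kt
Step 2: 1/[NOCl] = 1/0.73 + 0.84 × 15
Step 3: 1/[NOCl] = 1.37 + 12.6 = 13.97
Step 4: [NOCl] = 1/13.97 = 0.07158 M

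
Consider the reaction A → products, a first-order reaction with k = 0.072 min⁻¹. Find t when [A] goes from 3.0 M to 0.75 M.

19.25 min

Step 1: For first-order: t = ln([A]₀/[A])/k
Step 2: t = ln(3.0/0.75)/0.072
Step 3: t = ln(4)/0.072
Step 4: t = 1.386/0.072 = 19.25 min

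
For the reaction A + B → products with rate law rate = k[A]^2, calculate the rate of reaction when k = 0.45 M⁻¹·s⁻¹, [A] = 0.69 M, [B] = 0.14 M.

0.2142 M/s

Step 1: The rate law is rate = k[A]^2
Step 2: Note that the rate does not depend on [B] (zero order in B).
Step 3: rate = 0.45 × (0.69)^2 = 0.214245 M/s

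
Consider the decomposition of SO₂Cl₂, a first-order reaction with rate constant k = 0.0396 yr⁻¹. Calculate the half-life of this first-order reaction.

17.5 yr

Step 1: For a first-order reaction, t₁/₂ = ln(2)/k
Step 2: t₁/₂ = ln(2)/0.0396
Step 3: t₁/₂ = 0.6931/0.0396 = 17.5 yr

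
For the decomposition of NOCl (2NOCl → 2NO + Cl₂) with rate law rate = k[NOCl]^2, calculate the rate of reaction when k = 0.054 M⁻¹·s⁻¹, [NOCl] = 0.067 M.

0.0002424 M/s

Step 1: Identify the rate law: rate = k[NOCl]^2
Step 2: Substitute values: rate = 0.054 × (0.067)^2
Step 3: Calculate: rate = 0.054 × 0.004489 = 0.000242406 M/s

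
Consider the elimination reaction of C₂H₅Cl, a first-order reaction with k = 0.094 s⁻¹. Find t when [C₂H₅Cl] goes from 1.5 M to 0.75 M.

7.374 s

Step 1: For first-order: t = ln([C₂H₅Cl]₀/[C₂H₅Cl])/k
Step 2: t = ln(1.5/0.75)/0.094
Step 3: t = ln(2)/0.094
Step 4: t = 0.6931/0.094 = 7.374 s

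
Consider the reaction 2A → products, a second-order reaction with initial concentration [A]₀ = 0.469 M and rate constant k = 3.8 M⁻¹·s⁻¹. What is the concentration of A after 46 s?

0.005652 M

Step 1: For a second-order reaction: 1/[A] = 1/[A]₀ + kt
Step 2: 1/[A] = 1/0.469 + 3.8 × 46
Step 3: 1/[A] = 2.132 + 174.8 = 176.9
Step 4: [A] = 1/176.9 = 0.005652 M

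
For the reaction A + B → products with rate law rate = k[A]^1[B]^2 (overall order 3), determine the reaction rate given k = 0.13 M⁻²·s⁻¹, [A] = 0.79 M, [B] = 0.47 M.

0.02269 M/s

Step 1: The rate law is rate = k[A]^1[B]^2, overall order = 1+2 = 3
Step 2: Substitute values: rate = 0.13 × (0.79)^1 × (0.47)^2
Step 3: rate = 0.13 × 0.79 × 0.2209 = 0.0226864 M/s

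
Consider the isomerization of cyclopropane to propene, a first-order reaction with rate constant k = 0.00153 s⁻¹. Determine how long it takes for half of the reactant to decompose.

453 s

Step 1: For a first-order reaction, t₁/₂ = ln(2)/k
Step 2: t₁/₂ = ln(2)/0.00153
Step 3: t₁/₂ = 0.6931/0.00153 = 453 s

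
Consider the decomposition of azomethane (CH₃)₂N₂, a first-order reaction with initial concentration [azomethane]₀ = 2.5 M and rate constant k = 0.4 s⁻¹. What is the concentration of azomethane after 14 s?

0.009245 M

Step 1: For a first-order reaction: [azomethane] = [azomethane]₀ × e^(-kt)
Step 2: [azomethane] = 2.5 × e^(-0.4 × 14)
Step 3: [azomethane] = 2.5 × e^(-5.6)
Step 4: [azomethane] = 2.5 × 0.00369786 = 0.009245 M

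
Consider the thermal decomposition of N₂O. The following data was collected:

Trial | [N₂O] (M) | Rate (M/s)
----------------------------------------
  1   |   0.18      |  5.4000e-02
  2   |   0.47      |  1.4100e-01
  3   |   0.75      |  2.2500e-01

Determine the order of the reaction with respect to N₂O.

first order (1)

Step 1: Compare trials to find order n where rate₂/rate₁ = ([N₂O]₂/[N₂O]₁)^n
Step 2: rate₂/rate₁ = 1.4100e-01/5.4000e-02 = 2.611
Step 3: [N₂O]₂/[N₂O]₁ = 0.47/0.18 = 2.611
Step 4: n = ln(2.611)/ln(2.611) = 1.00 ≈ 1
Step 5: The reaction is first order in N₂O.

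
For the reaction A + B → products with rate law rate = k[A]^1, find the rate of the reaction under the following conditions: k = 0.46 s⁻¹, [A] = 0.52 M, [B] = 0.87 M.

0.2392 M/s

Step 1: The rate law is rate = k[A]^1
Step 2: Note that the rate does not depend on [B] (zero order in B).
Step 3: rate = 0.46 × (0.52)^1 = 0.2392 M/s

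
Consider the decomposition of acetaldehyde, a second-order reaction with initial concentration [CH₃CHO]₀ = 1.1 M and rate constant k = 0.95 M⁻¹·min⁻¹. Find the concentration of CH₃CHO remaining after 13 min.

0.07542 M

Step 1: For a second-order reaction: 1/[CH₃CHO] = 1/[CH₃CHO]₀ + kt
Step 2: 1/[CH₃CHO] = 1/1.1 + 0.95 × 13
Step 3: 1/[CH₃CHO] = 0.9091 + 12.35 = 13.26
Step 4: [CH₃CHO] = 1/13.26 = 0.07542 M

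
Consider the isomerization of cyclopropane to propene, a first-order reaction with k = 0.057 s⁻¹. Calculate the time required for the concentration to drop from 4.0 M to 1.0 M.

24.32 s

Step 1: For first-order: t = ln([cyclopropane]₀/[cyclopropane])/k
Step 2: t = ln(4.0/1.0)/0.057
Step 3: t = ln(4)/0.057
Step 4: t = 1.386/0.057 = 24.32 s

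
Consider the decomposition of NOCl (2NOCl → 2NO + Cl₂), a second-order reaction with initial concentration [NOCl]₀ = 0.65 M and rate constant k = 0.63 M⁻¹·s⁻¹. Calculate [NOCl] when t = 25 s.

0.05784 M

Step 1: For a second-order reaction: 1/[NOCl] = 1/[NOCl]₀ + kt
Step 2: 1/[NOCl] = 1/0.65 + 0.63 × 25
Step 3: 1/[NOCl] = 1.538 + 15.75 = 17.29
Step 4: [NOCl] = 1/17.29 = 0.05784 M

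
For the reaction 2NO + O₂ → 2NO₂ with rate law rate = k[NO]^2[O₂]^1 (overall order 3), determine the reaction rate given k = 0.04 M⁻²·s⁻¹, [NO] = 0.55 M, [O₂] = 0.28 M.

0.003388 M/s

Step 1: The rate law is rate = k[NO]^2[O₂]^1, overall order = 2+1 = 3
Step 2: Substitute values: rate = 0.04 × (0.55)^2 × (0.28)^1
Step 3: rate = 0.04 × 0.3025 × 0.28 = 0.003388 M/s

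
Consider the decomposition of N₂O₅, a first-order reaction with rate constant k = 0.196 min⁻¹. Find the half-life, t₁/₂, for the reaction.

3.536 min

Step 1: For a first-order reaction, t₁/₂ = ln(2)/k
Step 2: t₁/₂ = ln(2)/0.196
Step 3: t₁/₂ = 0.6931/0.196 = 3.536 min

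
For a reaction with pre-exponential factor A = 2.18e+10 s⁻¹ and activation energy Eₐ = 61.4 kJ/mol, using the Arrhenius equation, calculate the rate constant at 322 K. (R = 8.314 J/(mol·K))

2.39e+00 s⁻¹

Step 1: Use the Arrhenius equation: k = A × exp(-Eₐ/RT)
Step 2: Convert Eₐ to J/mol: 61.4 kJ/mol = 61400 J/mol
Step 3: Calculate the exponent: -Eₐ/(RT) = -61400/(8.314 × 322) = -22.93520
Step 4: k = 2.18e+10 × exp(-22.93520)
Step 5: k = 2.18e+10 × 1.09489e-10 = 2.3869e+00 s⁻¹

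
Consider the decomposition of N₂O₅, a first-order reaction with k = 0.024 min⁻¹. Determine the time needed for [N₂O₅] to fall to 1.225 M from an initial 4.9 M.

57.76 min

Step 1: For first-order: t = ln([N₂O₅]₀/[N₂O₅])/k
Step 2: t = ln(4.9/1.225)/0.024
Step 3: t = ln(4)/0.024
Step 4: t = 1.386/0.024 = 57.76 min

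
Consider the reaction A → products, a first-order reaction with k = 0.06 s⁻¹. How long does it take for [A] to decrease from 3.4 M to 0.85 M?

23.1 s

Step 1: For first-order: t = ln([A]₀/[A])/k
Step 2: t = ln(3.4/0.85)/0.06
Step 3: t = ln(4)/0.06
Step 4: t = 1.386/0.06 = 23.1 s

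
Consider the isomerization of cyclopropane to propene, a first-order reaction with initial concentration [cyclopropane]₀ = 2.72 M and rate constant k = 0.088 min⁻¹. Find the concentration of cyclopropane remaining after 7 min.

1.469 M

Step 1: For a first-order reaction: [cyclopropane] = [cyclopropane]₀ × e^(-kt)
Step 2: [cyclopropane] = 2.72 × e^(-0.088 × 7)
Step 3: [cyclopropane] = 2.72 × e^(-0.616)
Step 4: [cyclopropane] = 2.72 × 0.540101 = 1.469 M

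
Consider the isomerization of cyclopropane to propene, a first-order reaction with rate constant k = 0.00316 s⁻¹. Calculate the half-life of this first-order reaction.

219.4 s

Step 1: For a first-order reaction, t₁/₂ = ln(2)/k
Step 2: t₁/₂ = ln(2)/0.00316
Step 3: t₁/₂ = 0.6931/0.00316 = 219.4 s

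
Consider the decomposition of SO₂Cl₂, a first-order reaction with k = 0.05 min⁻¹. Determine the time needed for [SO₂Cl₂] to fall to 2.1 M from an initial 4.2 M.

13.86 min

Step 1: For first-order: t = ln([SO₂Cl₂]₀/[SO₂Cl₂])/k
Step 2: t = ln(4.2/2.1)/0.05
Step 3: t = ln(2)/0.05
Step 4: t = 0.6931/0.05 = 13.86 min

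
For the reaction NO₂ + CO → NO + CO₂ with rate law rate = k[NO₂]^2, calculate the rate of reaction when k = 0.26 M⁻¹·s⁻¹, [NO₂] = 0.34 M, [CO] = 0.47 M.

0.03006 M/s

Step 1: The rate law is rate = k[NO₂]^2
Step 2: Note that the rate does not depend on [CO] (zero order in CO).
Step 3: rate = 0.26 × (0.34)^2 = 0.030056 M/s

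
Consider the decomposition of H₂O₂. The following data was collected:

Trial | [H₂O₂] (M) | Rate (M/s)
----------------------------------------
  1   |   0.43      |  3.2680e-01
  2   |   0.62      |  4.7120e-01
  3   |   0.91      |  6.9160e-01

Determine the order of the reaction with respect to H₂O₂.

first order (1)

Step 1: Compare trials to find order n where rate₂/rate₁ = ([H₂O₂]₂/[H₂O₂]₁)^n
Step 2: rate₂/rate₁ = 4.7120e-01/3.2680e-01 = 1.442
Step 3: [H₂O₂]₂/[H₂O₂]₁ = 0.62/0.43 = 1.442
Step 4: n = ln(1.442)/ln(1.442) = 1.00 ≈ 1
Step 5: The reaction is first order in H₂O₂.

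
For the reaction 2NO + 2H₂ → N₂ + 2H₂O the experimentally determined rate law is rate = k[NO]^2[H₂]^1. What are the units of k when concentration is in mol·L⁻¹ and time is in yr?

(mol·L⁻¹)⁻²·yr⁻¹

Step 1: Overall order = 2 + 1 = 3.
Step 2: rate has units mol·L⁻¹·yr⁻¹; [NO]^2[H₂]^1 has units (mol·L⁻¹)^3.
Step 3: k = rate/([NO]^2[H₂]^1), so units of k = (mol·L⁻¹)^(1-3)·yr⁻¹ = (mol·L⁻¹)⁻²·yr⁻¹.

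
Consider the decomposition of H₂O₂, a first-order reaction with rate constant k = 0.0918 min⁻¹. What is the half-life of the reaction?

7.551 min

Step 1: For a first-order reaction, t₁/₂ = ln(2)/k
Step 2: t₁/₂ = ln(2)/0.0918
Step 3: t₁/₂ = 0.6931/0.0918 = 7.551 min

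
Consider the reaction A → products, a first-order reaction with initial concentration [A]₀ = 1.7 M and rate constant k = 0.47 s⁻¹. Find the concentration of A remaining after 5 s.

0.1621 M

Step 1: For a first-order reaction: [A] = [A]₀ × e^(-kt)
Step 2: [A] = 1.7 × e^(-0.47 × 5)
Step 3: [A] = 1.7 × e^(-2.35)
Step 4: [A] = 1.7 × 0.0953692 = 0.1621 M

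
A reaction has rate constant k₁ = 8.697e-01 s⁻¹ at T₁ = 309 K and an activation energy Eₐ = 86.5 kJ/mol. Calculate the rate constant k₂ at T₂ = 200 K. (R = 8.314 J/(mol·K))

9.331e-09 s⁻¹

Step 1: Use the two-temperature Arrhenius form: ln(k₂/k₁) = -Eₐ/R × (1/T₂ - 1/T₁)
Step 2: Convert Eₐ to J/mol: 86.5 kJ/mol = 86500 J/mol
Step 3: 1/T₂ - 1/T₁ = 1/200 - 1/309 = 1.763754e-03 K⁻¹
Step 4: ln(k₂/k₁) = -86500/8.314 × 1.763754e-03 = -18.35034
Step 5: k₂ = k₁ × exp(-18.35034) = 8.697e-01 × 1.07287e-08 = 9.331e-09 s⁻¹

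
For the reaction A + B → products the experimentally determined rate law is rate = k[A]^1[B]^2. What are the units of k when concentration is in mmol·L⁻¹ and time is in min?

(mmol·L⁻¹)⁻²·min⁻¹

Step 1: Overall order = 1 + 2 = 3.
Step 2: rate has units mmol·L⁻¹·min⁻¹; [A]^1[B]^2 has units (mmol·L⁻¹)^3.
Step 3: k = rate/([A]^1[B]^2), so units of k = (mmol·L⁻¹)^(1-3)·min⁻¹ = (mmol·L⁻¹)⁻²·min⁻¹.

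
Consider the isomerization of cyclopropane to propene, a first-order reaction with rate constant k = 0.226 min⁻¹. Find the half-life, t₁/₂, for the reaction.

3.067 min

Step 1: For a first-order reaction, t₁/₂ = ln(2)/k
Step 2: t₁/₂ = ln(2)/0.226
Step 3: t₁/₂ = 0.6931/0.226 = 3.067 min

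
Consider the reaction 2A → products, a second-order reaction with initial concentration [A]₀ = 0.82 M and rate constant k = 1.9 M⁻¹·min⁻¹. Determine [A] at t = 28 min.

0.01838 M

Step 1: For a second-order reaction: 1/[A] = 1/[A]₀ + kt
Step 2: 1/[A] = 1/0.82 + 1.9 × 28
Step 3: 1/[A] = 1.22 + 53.2 = 54.42
Step 4: [A] = 1/54.42 = 0.01838 M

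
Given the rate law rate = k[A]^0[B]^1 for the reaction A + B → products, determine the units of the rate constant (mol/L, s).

s⁻¹

Step 1: Overall order = 0 + 1 = 1.
Step 2: rate has units mol/L·s⁻¹; [A]^0[B]^1 has units (mol/L)^1.
Step 3: k = rate/([A]^0[B]^1), so units of k = (mol/L)^(1-1)·s⁻¹ = s⁻¹.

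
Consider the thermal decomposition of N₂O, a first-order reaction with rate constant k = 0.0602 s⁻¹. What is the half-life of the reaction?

11.51 s

Step 1: For a first-order reaction, t₁/₂ = ln(2)/k
Step 2: t₁/₂ = ln(2)/0.0602
Step 3: t₁/₂ = 0.6931/0.0602 = 11.51 s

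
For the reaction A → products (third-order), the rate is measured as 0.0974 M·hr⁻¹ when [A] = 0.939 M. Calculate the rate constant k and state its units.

0.1176 M⁻²·hr⁻¹

Step 1: rate = k[A]^3, so k = rate / [A]^3.
Step 2: k = 0.0974 / (0.939)^3 = 0.0974 / 0.8279.
Step 3: k = 0.1176 M⁻²·hr⁻¹.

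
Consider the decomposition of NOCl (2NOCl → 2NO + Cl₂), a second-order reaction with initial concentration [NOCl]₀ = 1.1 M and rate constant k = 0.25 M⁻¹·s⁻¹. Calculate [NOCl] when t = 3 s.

0.6027 M

Step 1: For a second-order reaction: 1/[NOCl] = 1/[NOCl]₀ + kt
Step 2: 1/[NOCl] = 1/1.1 + 0.25 × 3
Step 3: 1/[NOCl] = 0.9091 + 0.75 = 1.659
Step 4: [NOCl] = 1/1.659 = 0.6027 M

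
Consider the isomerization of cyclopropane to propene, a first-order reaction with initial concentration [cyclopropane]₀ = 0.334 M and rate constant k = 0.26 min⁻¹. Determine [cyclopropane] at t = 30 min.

0.0001369 M

Step 1: For a first-order reaction: [cyclopropane] = [cyclopropane]₀ × e^(-kt)
Step 2: [cyclopropane] = 0.334 × e^(-0.26 × 30)
Step 3: [cyclopropane] = 0.334 × e^(-7.8)
Step 4: [cyclopropane] = 0.334 × 0.000409735 = 0.0001369 M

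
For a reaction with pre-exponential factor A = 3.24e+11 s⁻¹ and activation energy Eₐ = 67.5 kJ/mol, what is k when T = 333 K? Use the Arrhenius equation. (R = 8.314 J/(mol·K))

8.36e+00 s⁻¹

Step 1: Use the Arrhenius equation: k = A × exp(-Eₐ/RT)
Step 2: Convert Eₐ to J/mol: 67.5 kJ/mol = 67500 J/mol
Step 3: Calculate the exponent: -Eₐ/(RT) = -67500/(8.314 × 333) = -24.38089
Step 4: k = 3.24e+11 × exp(-24.38089)
Step 5: k = 3.24e+11 × 2.57937e-11 = 8.3572e+00 s⁻¹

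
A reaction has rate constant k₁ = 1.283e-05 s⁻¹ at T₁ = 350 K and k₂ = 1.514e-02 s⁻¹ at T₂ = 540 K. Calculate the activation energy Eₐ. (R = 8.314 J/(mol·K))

58.5 kJ/mol

Step 1: Use the two-temperature Arrhenius form: ln(k₂/k₁) = -Eₐ/R × (1/T₂ - 1/T₁)
Step 2: ln(k₂/k₁) = ln(1.514e-02/1.283e-05) = ln(1180.05) = 7.07331
Step 3: 1/T₂ - 1/T₁ = 1/540 - 1/350 = -1.005291e-03 K⁻¹
Step 4: Eₐ = -R × ln(k₂/k₁) / (1/T₂ - 1/T₁) = -8.314 × 7.07331 / -1.005291e-03
Step 5: Eₐ = 5.8498e+04 J/mol = 58.5 kJ/mol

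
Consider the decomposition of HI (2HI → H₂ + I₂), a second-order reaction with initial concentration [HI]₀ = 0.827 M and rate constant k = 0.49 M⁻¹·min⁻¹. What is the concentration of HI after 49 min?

0.03965 M

Step 1: For a second-order reaction: 1/[HI] = 1/[HI]₀ + kt
Step 2: 1/[HI] = 1/0.827 + 0.49 × 49
Step 3: 1/[HI] = 1.209 + 24.01 = 25.22
Step 4: [HI] = 1/25.22 = 0.03965 M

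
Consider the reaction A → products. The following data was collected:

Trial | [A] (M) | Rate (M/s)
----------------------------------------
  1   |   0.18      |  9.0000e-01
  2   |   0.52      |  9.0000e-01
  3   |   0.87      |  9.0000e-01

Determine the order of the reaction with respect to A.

zeroth order (0)

Step 1: Compare trials - when concentration changes, rate stays constant.
Step 2: rate₂/rate₁ = 9.0000e-01/9.0000e-01 = 1
Step 3: [A]₂/[A]₁ = 0.52/0.18 = 2.889
Step 4: Since rate ratio ≈ (conc ratio)^0, the reaction is zeroth order.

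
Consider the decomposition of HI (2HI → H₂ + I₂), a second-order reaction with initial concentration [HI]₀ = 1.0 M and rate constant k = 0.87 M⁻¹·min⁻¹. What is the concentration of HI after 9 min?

0.1133 M

Step 1: For a second-order reaction: 1/[HI] = 1/[HI]₀ + kt
Step 2: 1/[HI] = 1/1.0 + 0.87 × 9
Step 3: 1/[HI] = 1 + 7.83 = 8.83
Step 4: [HI] = 1/8.83 = 0.1133 M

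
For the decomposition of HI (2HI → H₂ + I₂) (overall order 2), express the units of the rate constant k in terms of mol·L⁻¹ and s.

(mol·L⁻¹)⁻¹·s⁻¹

Step 1: For overall order n, rate = k × (concentration)^n.
Step 2: Rate has units mol·L⁻¹·s⁻¹; concentration term has units (mol·L⁻¹)^2.
Step 3: k = rate / (concentration)^n, so units of k = (mol·L⁻¹)^(1-2)·s⁻¹ = (mol·L⁻¹)⁻¹·s⁻¹.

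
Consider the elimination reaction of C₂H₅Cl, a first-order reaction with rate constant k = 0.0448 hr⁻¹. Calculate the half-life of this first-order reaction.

15.47 hr

Step 1: For a first-order reaction, t₁/₂ = ln(2)/k
Step 2: t₁/₂ = ln(2)/0.0448
Step 3: t₁/₂ = 0.6931/0.0448 = 15.47 hr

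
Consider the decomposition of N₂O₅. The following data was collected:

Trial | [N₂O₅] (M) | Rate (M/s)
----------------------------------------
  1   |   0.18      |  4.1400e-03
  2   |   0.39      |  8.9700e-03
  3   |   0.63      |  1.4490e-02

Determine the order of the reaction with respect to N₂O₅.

first order (1)

Step 1: Compare trials to find order n where rate₂/rate₁ = ([N₂O₅]₂/[N₂O₅]₁)^n
Step 2: rate₂/rate₁ = 8.9700e-03/4.1400e-03 = 2.167
Step 3: [N₂O₅]₂/[N₂O₅]₁ = 0.39/0.18 = 2.167
Step 4: n = ln(2.167)/ln(2.167) = 1.00 ≈ 1
Step 5: The reaction is first order in N₂O₅.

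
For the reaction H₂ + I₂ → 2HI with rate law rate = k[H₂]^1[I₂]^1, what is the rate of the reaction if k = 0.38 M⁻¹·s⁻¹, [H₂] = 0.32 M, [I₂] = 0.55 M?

0.06688 M/s

Step 1: The rate law is rate = k[H₂]^1[I₂]^1
Step 2: Substitute: rate = 0.38 × (0.32)^1 × (0.55)^1
Step 3: rate = 0.38 × 0.32 × 0.55 = 0.06688 M/s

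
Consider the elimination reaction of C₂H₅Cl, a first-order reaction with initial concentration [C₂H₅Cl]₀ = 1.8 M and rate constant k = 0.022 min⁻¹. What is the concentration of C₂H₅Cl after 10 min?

1.445 M

Step 1: For a first-order reaction: [C₂H₅Cl] = [C₂H₅Cl]₀ × e^(-kt)
Step 2: [C₂H₅Cl] = 1.8 × e^(-0.022 × 10)
Step 3: [C₂H₅Cl] = 1.8 × e^(-0.22)
Step 4: [C₂H₅Cl] = 1.8 × 0.802519 = 1.445 M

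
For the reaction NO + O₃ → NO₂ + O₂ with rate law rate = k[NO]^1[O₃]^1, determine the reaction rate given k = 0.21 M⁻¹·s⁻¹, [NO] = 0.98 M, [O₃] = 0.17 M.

0.03499 M/s

Step 1: The rate law is rate = k[NO]^1[O₃]^1
Step 2: Substitute: rate = 0.21 × (0.98)^1 × (0.17)^1
Step 3: rate = 0.21 × 0.98 × 0.17 = 0.034986 M/s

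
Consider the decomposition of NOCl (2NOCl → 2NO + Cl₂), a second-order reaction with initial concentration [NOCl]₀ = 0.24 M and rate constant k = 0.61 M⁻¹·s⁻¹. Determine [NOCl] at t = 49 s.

0.02936 M

Step 1: For a second-order reaction: 1/[NOCl] = 1/[NOCl]₀ + kt
Step 2: 1/[NOCl] = 1/0.24 + 0.61 × 49
Step 3: 1/[NOCl] = 4.167 + 29.89 = 34.06
Step 4: [NOCl] = 1/34.06 = 0.02936 M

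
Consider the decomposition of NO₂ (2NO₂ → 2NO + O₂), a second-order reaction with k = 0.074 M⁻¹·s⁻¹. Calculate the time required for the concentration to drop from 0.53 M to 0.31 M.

18.09 s

Step 1: For second-order: t = (1/[NO₂] - 1/[NO₂]₀)/k
Step 2: t = (1/0.31 - 1/0.53)/0.074
Step 3: t = (3.226 - 1.887)/0.074
Step 4: t = 1.339/0.074 = 18.09 s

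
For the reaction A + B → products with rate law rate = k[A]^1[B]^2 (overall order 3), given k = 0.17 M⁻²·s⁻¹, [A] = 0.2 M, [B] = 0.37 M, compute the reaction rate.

0.004655 M/s

Step 1: The rate law is rate = k[A]^1[B]^2, overall order = 1+2 = 3
Step 2: Substitute values: rate = 0.17 × (0.2)^1 × (0.37)^2
Step 3: rate = 0.17 × 0.2 × 0.1369 = 0.0046546 M/s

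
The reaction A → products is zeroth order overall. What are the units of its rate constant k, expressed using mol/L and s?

mol/L·s⁻¹

Step 1: For overall order n, rate = k × (concentration)^n.
Step 2: Rate has units mol/L·s⁻¹; concentration term has units (mol/L)^0.
Step 3: k = rate / (concentration)^n, so units of k = (mol/L)^(1-0)·s⁻¹ = mol/L·s⁻¹.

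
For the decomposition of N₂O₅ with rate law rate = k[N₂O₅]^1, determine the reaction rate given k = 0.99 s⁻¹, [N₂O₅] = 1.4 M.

1.386 M/s

Step 1: Identify the rate law: rate = k[N₂O₅]^1
Step 2: Substitute values: rate = 0.99 × (1.4)^1
Step 3: Calculate: rate = 0.99 × 1.4 = 1.386 M/s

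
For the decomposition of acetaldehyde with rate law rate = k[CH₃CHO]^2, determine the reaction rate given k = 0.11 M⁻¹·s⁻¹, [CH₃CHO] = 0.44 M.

0.0213 M/s

Step 1: Identify the rate law: rate = k[CH₃CHO]^2
Step 2: Substitute values: rate = 0.11 × (0.44)^2
Step 3: Calculate: rate = 0.11 × 0.1936 = 0.021296 M/s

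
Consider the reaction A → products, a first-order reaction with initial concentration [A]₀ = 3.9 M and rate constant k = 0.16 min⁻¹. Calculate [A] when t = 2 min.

2.832 M

Step 1: For a first-order reaction: [A] = [A]₀ × e^(-kt)
Step 2: [A] = 3.9 × e^(-0.16 × 2)
Step 3: [A] = 3.9 × e^(-0.32)
Step 4: [A] = 3.9 × 0.726149 = 2.832 M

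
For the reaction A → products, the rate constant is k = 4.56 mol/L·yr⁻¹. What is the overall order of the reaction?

zeroth order (0)

Step 1: The units of k for an nth-order reaction are (concentration)^(1-n)·(time)⁻¹.
Step 2: Here k has units mol/L·yr⁻¹, so the concentration exponent is 1.
Step 3: 1 - n = 1 ⇒ n = 0. The reaction is zeroth order.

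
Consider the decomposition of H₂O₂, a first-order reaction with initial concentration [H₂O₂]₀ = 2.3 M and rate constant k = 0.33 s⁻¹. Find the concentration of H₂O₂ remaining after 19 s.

0.004352 M

Step 1: For a first-order reaction: [H₂O₂] = [H₂O₂]₀ × e^(-kt)
Step 2: [H₂O₂] = 2.3 × e^(-0.33 × 19)
Step 3: [H₂O₂] = 2.3 × e^(-6.27)
Step 4: [H₂O₂] = 2.3 × 0.00189223 = 0.004352 M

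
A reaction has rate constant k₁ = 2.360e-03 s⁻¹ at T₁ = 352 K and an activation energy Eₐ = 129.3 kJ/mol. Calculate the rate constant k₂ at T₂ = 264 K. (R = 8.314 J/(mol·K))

9.482e-10 s⁻¹

Step 1: Use the two-temperature Arrhenius form: ln(k₂/k₁) = -Eₐ/R × (1/T₂ - 1/T₁)
Step 2: Convert Eₐ to J/mol: 129.3 kJ/mol = 129300 J/mol
Step 3: 1/T₂ - 1/T₁ = 1/264 - 1/352 = 9.469697e-04 K⁻¹
Step 4: ln(k₂/k₁) = -129300/8.314 × 9.469697e-04 = -14.72735
Step 5: k₂ = k₁ × exp(-14.72735) = 2.360e-03 × 4.01784e-07 = 9.482e-10 s⁻¹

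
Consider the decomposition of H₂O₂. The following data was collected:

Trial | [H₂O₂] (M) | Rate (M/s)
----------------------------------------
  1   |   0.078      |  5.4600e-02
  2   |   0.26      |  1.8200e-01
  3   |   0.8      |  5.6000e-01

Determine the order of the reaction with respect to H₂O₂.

first order (1)

Step 1: Compare trials to find order n where rate₂/rate₁ = ([H₂O₂]₂/[H₂O₂]₁)^n
Step 2: rate₂/rate₁ = 1.8200e-01/5.4600e-02 = 3.333
Step 3: [H₂O₂]₂/[H₂O₂]₁ = 0.26/0.078 = 3.333
Step 4: n = ln(3.333)/ln(3.333) = 1.00 ≈ 1
Step 5: The reaction is first order in H₂O₂.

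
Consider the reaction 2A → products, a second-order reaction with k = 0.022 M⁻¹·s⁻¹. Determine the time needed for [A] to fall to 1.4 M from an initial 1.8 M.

7.215 s

Step 1: For second-order: t = (1/[A] - 1/[A]₀)/k
Step 2: t = (1/1.4 - 1/1.8)/0.022
Step 3: t = (0.7143 - 0.5556)/0.022
Step 4: t = 0.1587/0.022 = 7.215 s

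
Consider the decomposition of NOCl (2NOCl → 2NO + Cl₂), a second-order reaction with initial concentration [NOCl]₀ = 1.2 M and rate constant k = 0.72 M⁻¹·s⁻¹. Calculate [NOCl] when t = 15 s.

0.08596 M

Step 1: For a second-order reaction: 1/[NOCl] = 1/[NOCl]₀ + kt
Step 2: 1/[NOCl] = 1/1.2 + 0.72 × 15
Step 3: 1/[NOCl] = 0.8333 + 10.8 = 11.63
Step 4: [NOCl] = 1/11.63 = 0.08596 M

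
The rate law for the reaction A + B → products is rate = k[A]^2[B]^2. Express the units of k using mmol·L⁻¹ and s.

(mmol·L⁻¹)⁻³·s⁻¹

Step 1: Overall order = 2 + 2 = 4.
Step 2: rate has units mmol·L⁻¹·s⁻¹; [A]^2[B]^2 has units (mmol·L⁻¹)^4.
Step 3: k = rate/([A]^2[B]^2), so units of k = (mmol·L⁻¹)^(1-4)·s⁻¹ = (mmol·L⁻¹)⁻³·s⁻¹.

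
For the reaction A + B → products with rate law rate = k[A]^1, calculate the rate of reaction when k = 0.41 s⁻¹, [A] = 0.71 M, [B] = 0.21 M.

0.2911 M/s

Step 1: The rate law is rate = k[A]^1
Step 2: Note that the rate does not depend on [B] (zero order in B).
Step 3: rate = 0.41 × (0.71)^1 = 0.2911 M/s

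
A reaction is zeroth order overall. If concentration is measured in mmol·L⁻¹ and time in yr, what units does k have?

mmol·L⁻¹·yr⁻¹

Step 1: For overall order n, rate = k × (concentration)^n.
Step 2: Rate has units mmol·L⁻¹·yr⁻¹; concentration term has units (mmol·L⁻¹)^0.
Step 3: k = rate / (concentration)^n, so units of k = (mmol·L⁻¹)^(1-0)·yr⁻¹ = mmol·L⁻¹·yr⁻¹.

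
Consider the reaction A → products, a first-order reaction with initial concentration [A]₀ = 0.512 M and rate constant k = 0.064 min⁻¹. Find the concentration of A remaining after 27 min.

0.09095 M

Step 1: For a first-order reaction: [A] = [A]₀ × e^(-kt)
Step 2: [A] = 0.512 × e^(-0.064 × 27)
Step 3: [A] = 0.512 × e^(-1.728)
Step 4: [A] = 0.512 × 0.177639 = 0.09095 M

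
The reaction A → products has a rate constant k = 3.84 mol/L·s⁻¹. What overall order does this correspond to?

zeroth order (0)

Step 1: The units of k for an nth-order reaction are (concentration)^(1-n)·(time)⁻¹.
Step 2: Here k has units mol/L·s⁻¹, so the concentration exponent is 1.
Step 3: 1 - n = 1 ⇒ n = 0. The reaction is zeroth order.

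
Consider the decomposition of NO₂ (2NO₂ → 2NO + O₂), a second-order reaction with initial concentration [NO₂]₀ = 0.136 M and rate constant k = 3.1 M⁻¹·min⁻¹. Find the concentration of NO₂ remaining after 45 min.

0.00681 M

Step 1: For a second-order reaction: 1/[NO₂] = 1/[NO₂]₀ + kt
Step 2: 1/[NO₂] = 1/0.136 + 3.1 × 45
Step 3: 1/[NO₂] = 7.353 + 139.5 = 146.9
Step 4: [NO₂] = 1/146.9 = 0.00681 M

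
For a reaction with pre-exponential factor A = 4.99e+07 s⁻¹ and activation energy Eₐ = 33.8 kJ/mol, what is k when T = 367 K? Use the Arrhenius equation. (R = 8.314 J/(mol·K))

7.71e+02 s⁻¹

Step 1: Use the Arrhenius equation: k = A × exp(-Eₐ/RT)
Step 2: Convert Eₐ to J/mol: 33.8 kJ/mol = 33800 J/mol
Step 3: Calculate the exponent: -Eₐ/(RT) = -33800/(8.314 × 367) = -11.07747
Step 4: k = 4.99e+07 × exp(-11.07747)
Step 5: k = 4.99e+07 × 1.54567e-05 = 7.7129e+02 s⁻¹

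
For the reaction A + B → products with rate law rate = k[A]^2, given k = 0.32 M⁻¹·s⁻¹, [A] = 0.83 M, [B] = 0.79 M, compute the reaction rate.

0.2204 M/s

Step 1: The rate law is rate = k[A]^2
Step 2: Note that the rate does not depend on [B] (zero order in B).
Step 3: rate = 0.32 × (0.83)^2 = 0.220448 M/s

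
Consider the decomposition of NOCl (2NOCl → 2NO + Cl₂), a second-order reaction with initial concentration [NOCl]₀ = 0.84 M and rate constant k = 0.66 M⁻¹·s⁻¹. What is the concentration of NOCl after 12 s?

0.1098 M

Step 1: For a second-order reaction: 1/[NOCl] = 1/[NOCl]₀ + kt
Step 2: 1/[NOCl] = 1/0.84 + 0.66 × 12
Step 3: 1/[NOCl] = 1.19 + 7.92 = 9.11
Step 4: [NOCl] = 1/9.11 = 0.1098 M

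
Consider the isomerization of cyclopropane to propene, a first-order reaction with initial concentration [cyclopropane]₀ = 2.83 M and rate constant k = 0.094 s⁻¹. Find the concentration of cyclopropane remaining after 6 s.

1.61 M

Step 1: For a first-order reaction: [cyclopropane] = [cyclopropane]₀ × e^(-kt)
Step 2: [cyclopropane] = 2.83 × e^(-0.094 × 6)
Step 3: [cyclopropane] = 2.83 × e^(-0.564)
Step 4: [cyclopropane] = 2.83 × 0.568929 = 1.61 M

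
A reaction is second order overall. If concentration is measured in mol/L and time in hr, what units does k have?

(mol/L)⁻¹·hr⁻¹

Step 1: For overall order n, rate = k × (concentration)^n.
Step 2: Rate has units mol/L·hr⁻¹; concentration term has units (mol/L)^2.
Step 3: k = rate / (concentration)^n, so units of k = (mol/L)^(1-2)·hr⁻¹ = (mol/L)⁻¹·hr⁻¹.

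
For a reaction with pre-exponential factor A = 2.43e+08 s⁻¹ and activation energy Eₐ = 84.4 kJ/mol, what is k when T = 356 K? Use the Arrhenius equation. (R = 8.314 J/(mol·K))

1.00e-04 s⁻¹

Step 1: Use the Arrhenius equation: k = A × exp(-Eₐ/RT)
Step 2: Convert Eₐ to J/mol: 84.4 kJ/mol = 84400 J/mol
Step 3: Calculate the exponent: -Eₐ/(RT) = -84400/(8.314 × 356) = -28.51559
Step 4: k = 2.43e+08 × exp(-28.51559)
Step 5: k = 2.43e+08 × 4.12892e-13 = 1.0033e-04 s⁻¹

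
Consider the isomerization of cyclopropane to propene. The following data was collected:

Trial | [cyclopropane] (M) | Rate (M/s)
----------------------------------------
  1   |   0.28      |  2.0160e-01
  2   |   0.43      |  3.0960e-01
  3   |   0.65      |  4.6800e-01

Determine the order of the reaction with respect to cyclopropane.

first order (1)

Step 1: Compare trials to find order n where rate₂/rate₁ = ([cyclopropane]₂/[cyclopropane]₁)^n
Step 2: rate₂/rate₁ = 3.0960e-01/2.0160e-01 = 1.536
Step 3: [cyclopropane]₂/[cyclopropane]₁ = 0.43/0.28 = 1.536
Step 4: n = ln(1.536)/ln(1.536) = 1.00 ≈ 1
Step 5: The reaction is first order in cyclopropane.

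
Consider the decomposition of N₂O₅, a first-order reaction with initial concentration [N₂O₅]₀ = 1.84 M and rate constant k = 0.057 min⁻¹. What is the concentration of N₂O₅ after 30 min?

0.3328 M

Step 1: For a first-order reaction: [N₂O₅] = [N₂O₅]₀ × e^(-kt)
Step 2: [N₂O₅] = 1.84 × e^(-0.057 × 30)
Step 3: [N₂O₅] = 1.84 × e^(-1.71)
Step 4: [N₂O₅] = 1.84 × 0.180866 = 0.3328 M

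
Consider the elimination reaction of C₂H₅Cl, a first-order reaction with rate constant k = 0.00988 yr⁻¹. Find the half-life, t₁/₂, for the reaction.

70.16 yr

Step 1: For a first-order reaction, t₁/₂ = ln(2)/k
Step 2: t₁/₂ = ln(2)/0.00988
Step 3: t₁/₂ = 0.6931/0.00988 = 70.16 yr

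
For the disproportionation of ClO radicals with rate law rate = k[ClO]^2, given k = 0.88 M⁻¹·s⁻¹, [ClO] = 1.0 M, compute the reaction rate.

0.88 M/s

Step 1: Identify the rate law: rate = k[ClO]^2
Step 2: Substitute values: rate = 0.88 × (1.0)^2
Step 3: Calculate: rate = 0.88 × 1 = 0.88 M/s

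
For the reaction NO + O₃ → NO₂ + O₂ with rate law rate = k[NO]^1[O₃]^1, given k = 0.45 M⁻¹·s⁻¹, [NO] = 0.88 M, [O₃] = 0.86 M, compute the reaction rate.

0.3406 M/s

Step 1: The rate law is rate = k[NO]^1[O₃]^1
Step 2: Substitute: rate = 0.45 × (0.88)^1 × (0.86)^1
Step 3: rate = 0.45 × 0.88 × 0.86 = 0.34056 M/s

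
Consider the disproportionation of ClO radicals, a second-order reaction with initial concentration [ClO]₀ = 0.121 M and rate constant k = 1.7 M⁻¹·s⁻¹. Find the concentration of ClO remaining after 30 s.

0.01687 M

Step 1: For a second-order reaction: 1/[ClO] = 1/[ClO]₀ + kt
Step 2: 1/[ClO] = 1/0.121 + 1.7 × 30
Step 3: 1/[ClO] = 8.264 + 51 = 59.26
Step 4: [ClO] = 1/59.26 = 0.01687 M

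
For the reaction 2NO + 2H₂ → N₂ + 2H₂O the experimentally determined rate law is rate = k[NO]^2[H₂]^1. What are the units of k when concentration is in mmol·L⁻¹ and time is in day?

(mmol·L⁻¹)⁻²·day⁻¹

Step 1: Overall order = 2 + 1 = 3.
Step 2: rate has units mmol·L⁻¹·day⁻¹; [NO]^2[H₂]^1 has units (mmol·L⁻¹)^3.
Step 3: k = rate/([NO]^2[H₂]^1), so units of k = (mmol·L⁻¹)^(1-3)·day⁻¹ = (mmol·L⁻¹)⁻²·day⁻¹.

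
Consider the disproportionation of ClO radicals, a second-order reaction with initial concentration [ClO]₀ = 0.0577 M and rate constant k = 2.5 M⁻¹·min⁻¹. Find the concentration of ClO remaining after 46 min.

0.007557 M

Step 1: For a second-order reaction: 1/[ClO] = 1/[ClO]₀ + kt
Step 2: 1/[ClO] = 1/0.0577 + 2.5 × 46
Step 3: 1/[ClO] = 17.33 + 115 = 132.3
Step 4: [ClO] = 1/132.3 = 0.007557 M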